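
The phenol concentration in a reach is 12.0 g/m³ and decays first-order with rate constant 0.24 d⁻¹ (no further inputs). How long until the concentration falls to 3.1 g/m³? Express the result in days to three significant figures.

5.64 d

t = ln(C₀/C)/k = ln(12.0/3.1)/0.24 = 1.354/0.24 = 5.64 d.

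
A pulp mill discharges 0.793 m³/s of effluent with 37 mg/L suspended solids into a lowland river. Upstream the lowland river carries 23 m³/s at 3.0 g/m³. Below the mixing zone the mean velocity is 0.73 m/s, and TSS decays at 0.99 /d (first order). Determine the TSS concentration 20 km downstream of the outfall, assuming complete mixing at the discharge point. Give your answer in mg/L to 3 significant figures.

3.02 mg/L

After complete mixing, C₀ = (0.793·37 + 23·3) / 23.79 = 4.133 mg/L.
Travel time t = 2e+04 m / 0.73 m/s = 2.74e+04 s = 0.3171 d.
C = 4.133·exp(−0.99·0.3171) = 4.133·0.7306 = 3.02 mg/L.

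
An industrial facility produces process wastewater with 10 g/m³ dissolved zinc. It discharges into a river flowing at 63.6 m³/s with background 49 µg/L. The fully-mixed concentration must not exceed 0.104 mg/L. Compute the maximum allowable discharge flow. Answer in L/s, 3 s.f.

49 µg/L = 0.049 mg/L.
Mass balance at complete mixing: C_std·(Q_w + Q_r) = Q_w·C_e + Q_r·C_b.
Rearranging, Q_w = Q_r·(C_std − C_b)/(C_e − C_std) = 63.6·(0.104 − 0.049) / (10 − 0.104) = 0.3535 m³/s.
= 353.5 L/s.

353 L/s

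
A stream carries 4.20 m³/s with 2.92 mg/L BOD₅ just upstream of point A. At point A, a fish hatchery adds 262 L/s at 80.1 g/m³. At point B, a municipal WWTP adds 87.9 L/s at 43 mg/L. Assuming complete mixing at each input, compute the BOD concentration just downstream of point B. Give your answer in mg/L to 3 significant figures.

8.14 mg/L

262 L/s = 0.262 m³/s.
After input A: C = (4.2·2.92 + 0.262·80.1) / 4.462 = 7.452 mg/L.
87.9 L/s = 0.0879 m³/s.
After input B: C = (4.462·7.452 + 0.0879·43) / 4.55 = 8.139 mg/L.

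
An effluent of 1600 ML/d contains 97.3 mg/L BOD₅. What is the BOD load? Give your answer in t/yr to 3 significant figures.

1600 ML/d = 18.52 m³/s.
Mass flux = Q·C = 18.52 m³/s × 97.3 g/m³ = 1802 g/s.
= 1802 g/s × 31.56 = 5.686e+04 t/yr.

56900 t/yr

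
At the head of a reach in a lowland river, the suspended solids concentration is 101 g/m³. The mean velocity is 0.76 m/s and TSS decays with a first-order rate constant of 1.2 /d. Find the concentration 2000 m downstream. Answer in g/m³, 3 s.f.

97.4 g/m³

Travel time t = 2000 m / 0.76 m/s = 2000/0.76 = 2632 s = 0.03046 d.
First-order decay: C = 101·exp(−1.2·0.03046) = 101·0.9641 = 97.38 g/m³.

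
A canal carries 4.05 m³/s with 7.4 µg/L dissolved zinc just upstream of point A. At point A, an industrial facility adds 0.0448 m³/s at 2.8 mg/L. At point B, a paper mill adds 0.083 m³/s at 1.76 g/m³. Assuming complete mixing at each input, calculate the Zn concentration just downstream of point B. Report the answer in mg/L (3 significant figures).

0.0722 mg/L

7.4 µg/L = 0.0074 mg/L.
After input A: C = (4.05·0.0074 + 0.0448·2.8) / 4.095 = 0.03795 mg/L.
After input B: C = (4.095·0.03795 + 0.083·1.76) / 4.178 = 0.07216 mg/L.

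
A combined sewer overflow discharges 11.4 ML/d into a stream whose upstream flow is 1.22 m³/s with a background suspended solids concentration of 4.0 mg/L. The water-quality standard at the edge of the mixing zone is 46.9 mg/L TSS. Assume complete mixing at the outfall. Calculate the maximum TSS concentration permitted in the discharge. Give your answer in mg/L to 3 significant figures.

11.4 ML/d = 0.1319 m³/s.
Mass balance: 46.9·1.352 = 0.1319·Cₑ + 1.22·4.
Cₑ = (63.41 − 4.88) / 0.1319 = 443.6 mg/L.

444 mg/L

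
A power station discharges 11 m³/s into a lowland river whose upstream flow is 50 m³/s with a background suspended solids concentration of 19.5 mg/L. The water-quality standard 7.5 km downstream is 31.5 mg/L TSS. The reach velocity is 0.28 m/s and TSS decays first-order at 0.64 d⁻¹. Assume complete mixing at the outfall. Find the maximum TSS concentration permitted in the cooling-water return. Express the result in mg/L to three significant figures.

124 mg/L

Travel time to the compliance point: t = 7500/0.28 = 2.679e+04 s = 0.31 d; decay factor exp(−0.64·0.31) = 0.82.
So the concentration just after mixing may be at most 31.5/0.82 = 38.41 mg/L.
Mass balance: 38.41·61 = 11·Cₑ + 50·19.5.
Cₑ = (2343 − 975) / 11 = 124.4 mg/L.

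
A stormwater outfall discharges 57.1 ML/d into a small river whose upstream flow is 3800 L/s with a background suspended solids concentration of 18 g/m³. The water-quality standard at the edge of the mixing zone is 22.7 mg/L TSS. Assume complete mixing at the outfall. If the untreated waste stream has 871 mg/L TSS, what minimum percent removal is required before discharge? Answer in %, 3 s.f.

94.3 %

57.1 ML/d = 0.6609 m³/s.
3800 L/s = 3.8 m³/s.
Mass balance: 22.7·4.461 = 0.6609·Cₑ + 3.8·18.
Cₑ = (101.3 − 68.4) / 0.6609 = 49.72 mg/L.
Required removal = 1 − 49.72/871 = 94.29 %.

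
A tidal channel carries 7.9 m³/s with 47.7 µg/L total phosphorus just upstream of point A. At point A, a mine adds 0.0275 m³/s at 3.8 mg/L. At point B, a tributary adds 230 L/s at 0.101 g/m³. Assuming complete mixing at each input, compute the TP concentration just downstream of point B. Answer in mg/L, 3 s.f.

0.0619 mg/L

47.7 µg/L = 0.0477 mg/L.
After input A: C = (7.9·0.0477 + 0.0275·3.8) / 7.928 = 0.06072 mg/L.
230 L/s = 0.23 m³/s.
After input B: C = (7.928·0.06072 + 0.23·0.101) / 8.158 = 0.06185 mg/L.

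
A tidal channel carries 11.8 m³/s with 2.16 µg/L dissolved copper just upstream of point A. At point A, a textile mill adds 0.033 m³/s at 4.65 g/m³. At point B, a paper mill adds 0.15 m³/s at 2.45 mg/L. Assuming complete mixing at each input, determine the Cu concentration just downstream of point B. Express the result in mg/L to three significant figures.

0.0456 mg/L

2.16 µg/L = 0.00216 mg/L.
After input A: C = (11.8·0.00216 + 0.033·4.65) / 11.83 = 0.01512 mg/L.
After input B: C = (11.83·0.01512 + 0.15·2.45) / 11.98 = 0.0456 mg/L.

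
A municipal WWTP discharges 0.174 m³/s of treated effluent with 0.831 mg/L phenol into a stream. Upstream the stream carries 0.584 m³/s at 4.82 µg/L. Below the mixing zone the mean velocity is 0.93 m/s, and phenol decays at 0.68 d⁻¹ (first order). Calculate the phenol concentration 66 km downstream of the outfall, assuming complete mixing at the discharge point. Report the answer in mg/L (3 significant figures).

0.111 mg/L

4.82 µg/L = 0.00482 mg/L.
After complete mixing, C₀ = (0.174·0.831 + 0.584·0.00482) / 0.758 = 0.1945 mg/L.
Travel time t = 6.6e+04 m / 0.93 m/s = 7.097e+04 s = 0.8214 d.
C = 0.1945·exp(−0.68·0.8214) = 0.1945·0.572 = 0.1112 mg/L.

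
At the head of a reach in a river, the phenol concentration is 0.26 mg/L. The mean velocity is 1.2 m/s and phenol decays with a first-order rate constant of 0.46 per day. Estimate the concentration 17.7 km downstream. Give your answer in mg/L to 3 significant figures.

Travel time t = 17.7 km / 1.2 m/s = 1.77e+04/1.2 = 1.475e+04 s = 0.1707 d.
First-order decay: C = 0.26·exp(−0.46·0.1707) = 0.26·0.9245 = 0.2404 mg/L.

0.240 mg/L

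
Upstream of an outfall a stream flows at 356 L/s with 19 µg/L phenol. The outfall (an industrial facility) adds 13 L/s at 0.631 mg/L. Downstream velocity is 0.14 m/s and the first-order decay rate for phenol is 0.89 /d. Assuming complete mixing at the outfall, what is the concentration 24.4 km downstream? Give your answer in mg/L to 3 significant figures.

13 L/s = 0.013 m³/s.
356 L/s = 0.356 m³/s.
19 µg/L = 0.019 mg/L.
After complete mixing, C₀ = (0.013·0.631 + 0.356·0.019) / 0.369 = 0.04056 mg/L.
Travel time t = 2.44e+04 m / 0.14 m/s = 1.743e+05 s = 2.017 d.
C = 0.04056·exp(−0.89·2.017) = 0.04056·0.1661 = 0.006736 mg/L.

0.00674 mg/L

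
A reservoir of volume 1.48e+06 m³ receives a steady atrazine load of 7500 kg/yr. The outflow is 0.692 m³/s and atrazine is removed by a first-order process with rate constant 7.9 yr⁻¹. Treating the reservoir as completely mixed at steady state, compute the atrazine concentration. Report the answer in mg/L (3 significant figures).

Outflow Q = 0.692 m³/s × 3.156e+07 s/yr = 2.184e+07 m³/yr.
Steady-state CSTR mass balance: W = Q·C + k·V·C, so C = W/(Q + kV).
Q + kV = 2.184e+07 + 7.9·1.48e+06 = 3.353e+07 m³/yr.
C = 7500/3.353e+07 = 0.0002237 kg/m³ = 0.2237 mg/L.

0.224 mg/L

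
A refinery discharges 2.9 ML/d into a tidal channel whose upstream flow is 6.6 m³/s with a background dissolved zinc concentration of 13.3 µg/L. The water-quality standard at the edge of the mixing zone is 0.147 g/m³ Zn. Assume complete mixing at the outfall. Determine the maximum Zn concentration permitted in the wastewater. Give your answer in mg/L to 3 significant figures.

2.9 ML/d = 0.03356 m³/s.
13.3 µg/L = 0.0133 mg/L.
Mass balance: 0.147·6.634 = 0.03356·Cₑ + 6.6·0.0133.
Cₑ = (0.9751 − 0.08778) / 0.03356 = 26.44 mg/L.

26.4 mg/L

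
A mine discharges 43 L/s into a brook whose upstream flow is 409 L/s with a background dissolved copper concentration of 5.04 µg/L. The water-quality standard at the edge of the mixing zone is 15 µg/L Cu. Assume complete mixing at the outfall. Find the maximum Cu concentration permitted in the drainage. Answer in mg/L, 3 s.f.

43 L/s = 0.043 m³/s.
409 L/s = 0.409 m³/s.
5.04 µg/L = 0.00504 mg/L.
15 µg/L = 0.015 mg/L.
Mass balance: 0.015·0.452 = 0.043·Cₑ + 0.409·0.00504.
Cₑ = (0.00678 − 0.002061) / 0.043 = 0.1097 mg/L.

0.110 mg/L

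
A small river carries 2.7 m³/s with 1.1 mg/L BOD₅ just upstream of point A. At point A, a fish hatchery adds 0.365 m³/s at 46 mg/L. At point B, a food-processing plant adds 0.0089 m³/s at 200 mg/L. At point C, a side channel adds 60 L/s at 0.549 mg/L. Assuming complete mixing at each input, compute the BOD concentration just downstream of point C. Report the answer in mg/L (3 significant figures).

After input A: C = (2.7·1.1 + 0.365·46) / 3.065 = 6.447 mg/L.
After input B: C = (3.065·6.447 + 0.0089·200) / 3.074 = 7.007 mg/L.
60 L/s = 0.06 m³/s.
After input C: C = (3.074·7.007 + 0.06·0.549) / 3.134 = 6.884 mg/L.

6.88 mg/L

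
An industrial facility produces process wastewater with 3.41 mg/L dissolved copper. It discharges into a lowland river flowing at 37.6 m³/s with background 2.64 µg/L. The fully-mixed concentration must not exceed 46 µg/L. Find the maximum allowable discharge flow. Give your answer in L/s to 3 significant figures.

485 L/s

2.64 µg/L = 0.00264 mg/L.
46 µg/L = 0.046 mg/L.
Mass balance at complete mixing: C_std·(Q_w + Q_r) = Q_w·C_e + Q_r·C_b.
Rearranging, Q_w = Q_r·(C_std − C_b)/(C_e − C_std) = 37.6·(0.046 − 0.00264) / (3.41 − 0.046) = 0.4846 m³/s.
= 484.6 L/s.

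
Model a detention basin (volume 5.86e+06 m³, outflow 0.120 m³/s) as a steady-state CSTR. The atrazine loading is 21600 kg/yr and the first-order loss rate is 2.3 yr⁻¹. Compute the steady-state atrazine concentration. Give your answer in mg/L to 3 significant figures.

1.25 mg/L

Outflow Q = 0.120 m³/s × 3.156e+07 s/yr = 3.787e+06 m³/yr.
Steady-state CSTR mass balance: W = Q·C + k·V·C, so C = W/(Q + kV).
Q + kV = 3.787e+06 + 2.3·5.86e+06 = 1.726e+07 m³/yr.
C = 21600/1.726e+07 = 0.001251 kg/m³ = 1.251 mg/L.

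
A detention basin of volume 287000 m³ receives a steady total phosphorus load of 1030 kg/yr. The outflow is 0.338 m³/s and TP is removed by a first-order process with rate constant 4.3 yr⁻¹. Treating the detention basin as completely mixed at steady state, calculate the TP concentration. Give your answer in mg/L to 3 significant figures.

0.0866 mg/L

Outflow Q = 0.338 m³/s × 3.156e+07 s/yr = 1.067e+07 m³/yr.
Steady-state CSTR mass balance: W = Q·C + k·V·C, so C = W/(Q + kV).
Q + kV = 1.067e+07 + 4.3·287000 = 1.19e+07 m³/yr.
C = 1030/1.19e+07 = 8.655e-05 kg/m³ = 0.08655 mg/L.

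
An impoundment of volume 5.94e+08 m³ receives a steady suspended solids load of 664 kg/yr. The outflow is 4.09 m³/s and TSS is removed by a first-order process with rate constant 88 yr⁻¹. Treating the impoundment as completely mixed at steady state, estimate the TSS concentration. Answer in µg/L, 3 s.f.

0.0127 µg/L

Outflow Q = 4.09 m³/s × 3.156e+07 s/yr = 1.291e+08 m³/yr.
Steady-state CSTR mass balance: W = Q·C + k·V·C, so C = W/(Q + kV).
Q + kV = 1.291e+08 + 88·5.94e+08 = 5.24e+10 m³/yr.
C = 664/5.24e+10 = 1.267e-08 kg/m³ = 1.267e-05 mg/L = 0.01267 µg/L.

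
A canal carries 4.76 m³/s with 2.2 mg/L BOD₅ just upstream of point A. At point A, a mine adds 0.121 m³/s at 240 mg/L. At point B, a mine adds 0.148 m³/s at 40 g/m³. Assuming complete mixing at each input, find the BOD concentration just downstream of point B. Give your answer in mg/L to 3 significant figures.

After input A: C = (4.76·2.2 + 0.121·240) / 4.881 = 8.095 mg/L.
After input B: C = (4.881·8.095 + 0.148·40) / 5.029 = 9.034 mg/L.

9.03 mg/L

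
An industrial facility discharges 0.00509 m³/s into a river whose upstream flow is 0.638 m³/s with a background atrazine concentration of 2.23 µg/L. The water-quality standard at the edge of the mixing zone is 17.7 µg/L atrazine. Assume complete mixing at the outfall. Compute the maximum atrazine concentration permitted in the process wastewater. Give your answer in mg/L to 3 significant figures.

1.96 mg/L

2.23 µg/L = 0.00223 mg/L.
17.7 µg/L = 0.0177 mg/L.
Mass balance: 0.0177·0.6431 = 0.00509·Cₑ + 0.638·0.00223.
Cₑ = (0.01138 − 0.001423) / 0.00509 = 1.957 mg/L.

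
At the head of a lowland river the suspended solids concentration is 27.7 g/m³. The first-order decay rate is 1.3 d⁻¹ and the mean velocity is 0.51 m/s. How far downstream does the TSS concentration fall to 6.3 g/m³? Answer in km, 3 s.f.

From C = C₀·e^(−kt), t = ln(C₀/C)/k = ln(27.7/6.3)/1.3 = 1.481/1.3 = 1.139 d.
Distance = v·t = 0.51 m/s × 9.842e+04 s = 5.02e+04 m = 50.2 km.

50.2 km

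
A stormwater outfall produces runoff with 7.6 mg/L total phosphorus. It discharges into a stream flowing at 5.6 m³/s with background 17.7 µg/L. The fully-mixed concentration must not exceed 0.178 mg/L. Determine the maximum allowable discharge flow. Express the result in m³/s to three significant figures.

17.7 µg/L = 0.0177 mg/L.
Mass balance at complete mixing: C_std·(Q_w + Q_r) = Q_w·C_e + Q_r·C_b.
Rearranging, Q_w = Q_r·(C_std − C_b)/(C_e − C_std) = 5.6·(0.178 − 0.0177) / (7.6 − 0.178) = 0.1209 m³/s.

0.121 m³/s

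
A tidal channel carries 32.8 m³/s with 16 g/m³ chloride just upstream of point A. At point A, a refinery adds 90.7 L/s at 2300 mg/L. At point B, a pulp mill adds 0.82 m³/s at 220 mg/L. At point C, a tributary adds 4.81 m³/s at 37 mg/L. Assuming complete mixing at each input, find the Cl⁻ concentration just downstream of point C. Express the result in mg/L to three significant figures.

28.3 mg/L

90.7 L/s = 0.0907 m³/s.
After input A: C = (32.8·16 + 0.0907·2300) / 32.89 = 22.3 mg/L.
After input B: C = (32.89·22.3 + 0.82·220) / 33.71 = 27.11 mg/L.
After input C: C = (33.71·27.11 + 4.81·37) / 38.52 = 28.34 mg/L.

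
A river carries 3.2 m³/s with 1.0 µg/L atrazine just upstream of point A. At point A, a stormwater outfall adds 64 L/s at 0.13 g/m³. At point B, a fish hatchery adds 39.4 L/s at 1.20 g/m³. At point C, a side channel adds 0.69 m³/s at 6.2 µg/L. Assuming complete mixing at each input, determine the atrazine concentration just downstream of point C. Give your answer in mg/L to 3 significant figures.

0.0158 mg/L

1.0 µg/L = 0.001 mg/L.
64 L/s = 0.064 m³/s.
After input A: C = (3.2·0.001 + 0.064·0.13) / 3.264 = 0.003529 mg/L.
39.4 L/s = 0.0394 m³/s.
After input B: C = (3.264·0.003529 + 0.0394·1.2) / 3.303 = 0.0178 mg/L.
6.2 µg/L = 0.0062 mg/L.
After input C: C = (3.303·0.0178 + 0.69·0.0062) / 3.993 = 0.0158 mg/L.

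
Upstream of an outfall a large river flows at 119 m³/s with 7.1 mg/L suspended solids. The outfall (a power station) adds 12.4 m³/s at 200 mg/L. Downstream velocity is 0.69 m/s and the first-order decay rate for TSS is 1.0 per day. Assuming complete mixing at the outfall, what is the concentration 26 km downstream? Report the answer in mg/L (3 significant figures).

After complete mixing, C₀ = (12.4·200 + 119·7.1) / 131.4 = 25.3 mg/L.
Travel time t = 2.6e+04 m / 0.69 m/s = 3.768e+04 s = 0.4361 d.
C = 25.3·exp(−1.0·0.4361) = 25.3·0.6465 = 16.36 mg/L.

16.4 mg/L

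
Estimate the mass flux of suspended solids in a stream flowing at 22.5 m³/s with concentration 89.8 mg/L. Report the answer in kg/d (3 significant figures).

175000 kg/d

Mass flux = Q·C = 22.5 m³/s × 89.8 g/m³ = 2020 g/s.
= 2020 g/s × 86.4 = 1.746e+05 kg/d.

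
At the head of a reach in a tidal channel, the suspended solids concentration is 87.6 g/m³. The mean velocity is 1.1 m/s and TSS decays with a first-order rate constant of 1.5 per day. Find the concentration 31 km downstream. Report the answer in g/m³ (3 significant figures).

53.7 g/m³

Travel time t = 31 km / 1.1 m/s = 3.1e+04/1.1 = 2.818e+04 s = 0.3262 d.
First-order decay: C = 87.6·exp(−1.5·0.3262) = 87.6·0.6131 = 53.71 g/m³.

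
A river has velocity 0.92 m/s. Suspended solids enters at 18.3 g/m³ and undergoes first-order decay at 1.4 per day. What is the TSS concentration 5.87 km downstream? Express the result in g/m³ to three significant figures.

Travel time t = 5.87 km / 0.92 m/s = 5870/0.92 = 6380 s = 0.07385 d.
First-order decay: C = 18.3·exp(−1.4·0.07385) = 18.3·0.9018 = 16.5 g/m³.

16.5 g/m³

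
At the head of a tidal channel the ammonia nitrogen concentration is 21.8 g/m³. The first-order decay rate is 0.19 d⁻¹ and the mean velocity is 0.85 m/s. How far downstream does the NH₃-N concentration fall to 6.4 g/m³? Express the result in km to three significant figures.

From C = C₀·e^(−kt), t = ln(C₀/C)/k = ln(21.8/6.4)/0.19 = 1.226/0.19 = 6.451 d.
Distance = v·t = 0.85 m/s × 5.573e+05 s = 4.737e+05 m = 473.7 km.

474 km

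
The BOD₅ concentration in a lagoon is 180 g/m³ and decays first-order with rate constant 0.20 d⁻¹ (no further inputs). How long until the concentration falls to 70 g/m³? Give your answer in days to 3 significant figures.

t = ln(C₀/C)/k = ln(180/70)/0.20 = 0.9445/0.20 = 4.722 d.

4.72 d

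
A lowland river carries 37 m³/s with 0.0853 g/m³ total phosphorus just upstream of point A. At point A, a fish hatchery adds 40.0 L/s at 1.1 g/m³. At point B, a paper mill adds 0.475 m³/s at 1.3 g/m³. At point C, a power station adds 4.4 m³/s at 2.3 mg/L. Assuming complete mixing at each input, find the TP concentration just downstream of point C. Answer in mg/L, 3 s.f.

0.333 mg/L

40.0 L/s = 0.04 m³/s.
After input A: C = (37·0.0853 + 0.04·1.1) / 37.04 = 0.0864 mg/L.
After input B: C = (37.04·0.0864 + 0.475·1.3) / 37.52 = 0.1018 mg/L.
After input C: C = (37.52·0.1018 + 4.4·2.3) / 41.91 = 0.3325 mg/L.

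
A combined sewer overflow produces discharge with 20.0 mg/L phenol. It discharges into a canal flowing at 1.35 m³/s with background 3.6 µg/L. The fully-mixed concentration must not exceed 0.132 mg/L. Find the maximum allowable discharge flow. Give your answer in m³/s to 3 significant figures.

3.6 µg/L = 0.0036 mg/L.
Mass balance at complete mixing: C_std·(Q_w + Q_r) = Q_w·C_e + Q_r·C_b.
Rearranging, Q_w = Q_r·(C_std − C_b)/(C_e − C_std) = 1.35·(0.132 − 0.0036) / (20 − 0.132) = 0.008725 m³/s.

0.00872 m³/s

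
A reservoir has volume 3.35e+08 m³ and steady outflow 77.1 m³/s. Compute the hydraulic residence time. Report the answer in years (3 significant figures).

Q = 77.1 m³/s × 3.156e+07 s/yr = 2.433e+09 m³/yr.
Hydraulic residence time τ = V/Q = 3.35e+08/2.433e+09 = 0.1377 yr.

0.138 yr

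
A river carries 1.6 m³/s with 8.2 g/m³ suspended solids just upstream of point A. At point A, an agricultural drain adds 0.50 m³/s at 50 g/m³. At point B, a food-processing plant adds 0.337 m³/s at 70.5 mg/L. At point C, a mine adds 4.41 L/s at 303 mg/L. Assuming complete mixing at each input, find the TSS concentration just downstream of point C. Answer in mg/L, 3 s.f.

25.9 mg/L

After input A: C = (1.6·8.2 + 0.5·50) / 2.1 = 18.15 mg/L.
After input B: C = (2.1·18.15 + 0.337·70.5) / 2.437 = 25.39 mg/L.
4.41 L/s = 0.00441 m³/s.
After input C: C = (2.437·25.39 + 0.00441·303) / 2.441 = 25.89 mg/L.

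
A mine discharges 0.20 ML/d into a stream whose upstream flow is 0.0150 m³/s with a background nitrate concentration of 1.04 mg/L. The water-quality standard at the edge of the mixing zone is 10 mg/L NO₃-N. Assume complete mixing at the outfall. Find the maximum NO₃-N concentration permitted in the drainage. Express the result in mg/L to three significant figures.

68.1 mg/L

0.20 ML/d = 0.002315 m³/s.
Mass balance: 10·0.01731 = 0.002315·Cₑ + 0.015·1.04.
Cₑ = (0.1731 − 0.0156) / 0.002315 = 68.06 mg/L.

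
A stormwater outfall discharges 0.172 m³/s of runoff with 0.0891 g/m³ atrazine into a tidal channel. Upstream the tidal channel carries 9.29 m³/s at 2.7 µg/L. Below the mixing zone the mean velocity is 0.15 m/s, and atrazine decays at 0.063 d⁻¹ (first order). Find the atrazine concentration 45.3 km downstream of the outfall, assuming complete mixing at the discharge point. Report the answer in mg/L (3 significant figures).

0.00343 mg/L

2.7 µg/L = 0.0027 mg/L.
After complete mixing, C₀ = (0.172·0.0891 + 9.29·0.0027) / 9.462 = 0.004271 mg/L.
Travel time t = 4.53e+04 m / 0.15 m/s = 3.02e+05 s = 3.495 d.
C = 0.004271·exp(−0.063·3.495) = 0.004271·0.8024 = 0.003427 mg/L.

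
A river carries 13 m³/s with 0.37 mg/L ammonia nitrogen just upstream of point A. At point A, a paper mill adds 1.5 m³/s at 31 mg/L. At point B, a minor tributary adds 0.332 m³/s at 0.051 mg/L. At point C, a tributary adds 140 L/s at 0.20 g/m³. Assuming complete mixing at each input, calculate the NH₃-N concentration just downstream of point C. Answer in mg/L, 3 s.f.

After input A: C = (13·0.37 + 1.5·31) / 14.5 = 3.539 mg/L.
After input B: C = (14.5·3.539 + 0.332·0.051) / 14.83 = 3.461 mg/L.
140 L/s = 0.14 m³/s.
After input C: C = (14.83·3.461 + 0.14·0.2) / 14.97 = 3.43 mg/L.

3.43 mg/L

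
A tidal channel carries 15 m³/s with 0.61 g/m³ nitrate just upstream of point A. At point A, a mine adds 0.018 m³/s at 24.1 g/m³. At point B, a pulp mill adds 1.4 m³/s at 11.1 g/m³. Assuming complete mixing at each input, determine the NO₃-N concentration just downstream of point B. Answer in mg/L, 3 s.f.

1.53 mg/L

After input A: C = (15·0.61 + 0.018·24.1) / 15.02 = 0.6382 mg/L.
After input B: C = (15.02·0.6382 + 1.4·11.1) / 16.42 = 1.53 mg/L.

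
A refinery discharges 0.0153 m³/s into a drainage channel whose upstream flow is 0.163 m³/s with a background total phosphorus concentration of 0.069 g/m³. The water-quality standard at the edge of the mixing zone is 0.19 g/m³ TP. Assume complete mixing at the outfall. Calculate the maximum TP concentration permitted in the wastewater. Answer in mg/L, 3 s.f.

1.48 mg/L

Mass balance: 0.19·0.1783 = 0.0153·Cₑ + 0.163·0.069.
Cₑ = (0.03388 − 0.01125) / 0.0153 = 1.479 mg/L.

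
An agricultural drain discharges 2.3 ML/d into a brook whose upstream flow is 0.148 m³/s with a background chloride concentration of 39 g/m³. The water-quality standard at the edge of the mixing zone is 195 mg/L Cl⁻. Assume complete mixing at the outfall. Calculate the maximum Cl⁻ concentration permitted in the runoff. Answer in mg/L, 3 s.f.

1060 mg/L

2.3 ML/d = 0.02662 m³/s.
Mass balance: 195·0.1746 = 0.02662·Cₑ + 0.148·39.
Cₑ = (34.05 − 5.772) / 0.02662 = 1062 mg/L.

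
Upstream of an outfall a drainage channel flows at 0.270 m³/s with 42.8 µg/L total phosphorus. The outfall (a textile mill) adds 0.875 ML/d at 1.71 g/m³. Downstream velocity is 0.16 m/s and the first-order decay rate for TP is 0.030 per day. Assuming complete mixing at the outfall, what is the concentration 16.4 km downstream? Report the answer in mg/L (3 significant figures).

0.875 ML/d = 0.01013 m³/s.
42.8 µg/L = 0.0428 mg/L.
After complete mixing, C₀ = (0.01013·1.71 + 0.27·0.0428) / 0.2801 = 0.1031 mg/L.
Travel time t = 1.64e+04 m / 0.16 m/s = 1.025e+05 s = 1.186 d.
C = 0.1031·exp(−0.030·1.186) = 0.1031·0.965 = 0.09947 mg/L.

0.0995 mg/L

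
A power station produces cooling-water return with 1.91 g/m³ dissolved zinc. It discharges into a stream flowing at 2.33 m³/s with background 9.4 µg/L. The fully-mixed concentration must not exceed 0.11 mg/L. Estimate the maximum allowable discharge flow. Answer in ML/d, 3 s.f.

9.4 µg/L = 0.0094 mg/L.
Mass balance at complete mixing: C_std·(Q_w + Q_r) = Q_w·C_e + Q_r·C_b.
Rearranging, Q_w = Q_r·(C_std − C_b)/(C_e − C_std) = 2.33·(0.11 − 0.0094) / (1.91 − 0.11) = 0.1302 m³/s.
= 11.25 ML/d.

11.3 ML/d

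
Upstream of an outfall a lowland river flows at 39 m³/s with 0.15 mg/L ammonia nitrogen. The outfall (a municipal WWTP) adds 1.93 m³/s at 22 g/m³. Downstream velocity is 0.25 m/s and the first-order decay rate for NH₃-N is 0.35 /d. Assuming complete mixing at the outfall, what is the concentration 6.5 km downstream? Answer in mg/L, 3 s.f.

1.06 mg/L

After complete mixing, C₀ = (1.93·22 + 39·0.15) / 40.93 = 1.18 mg/L.
Travel time t = 6500 m / 0.25 m/s = 2.6e+04 s = 0.3009 d.
C = 1.18·exp(−0.35·0.3009) = 1.18·0.9 = 1.062 mg/L.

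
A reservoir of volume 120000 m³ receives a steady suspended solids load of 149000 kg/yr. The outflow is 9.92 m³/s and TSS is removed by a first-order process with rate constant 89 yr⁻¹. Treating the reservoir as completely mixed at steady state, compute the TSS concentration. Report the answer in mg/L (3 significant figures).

0.460 mg/L

Outflow Q = 9.92 m³/s × 3.156e+07 s/yr = 3.131e+08 m³/yr.
Steady-state CSTR mass balance: W = Q·C + k·V·C, so C = W/(Q + kV).
Q + kV = 3.131e+08 + 89·120000 = 3.237e+08 m³/yr.
C = 149000/3.237e+08 = 0.0004603 kg/m³ = 0.4603 mg/L.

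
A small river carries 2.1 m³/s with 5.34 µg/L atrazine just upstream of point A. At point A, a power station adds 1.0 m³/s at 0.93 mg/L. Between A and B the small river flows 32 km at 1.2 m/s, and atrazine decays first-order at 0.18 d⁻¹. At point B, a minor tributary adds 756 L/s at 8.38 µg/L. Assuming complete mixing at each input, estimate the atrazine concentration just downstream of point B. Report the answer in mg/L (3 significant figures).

0.233 mg/L

5.34 µg/L = 0.00534 mg/L.
After input A: C = (2.1·0.00534 + 1·0.93) / 3.1 = 0.3036 mg/L.
Over the 32 km reach to input B (t = 2.667e+04 s = 0.3086 d), decay gives C = 0.3036·exp(−0.18·0.3086) = 0.2872 mg/L.
756 L/s = 0.756 m³/s.
8.38 µg/L = 0.00838 mg/L.
After input B: C = (3.1·0.2872 + 0.756·0.00838) / 3.856 = 0.2325 mg/L.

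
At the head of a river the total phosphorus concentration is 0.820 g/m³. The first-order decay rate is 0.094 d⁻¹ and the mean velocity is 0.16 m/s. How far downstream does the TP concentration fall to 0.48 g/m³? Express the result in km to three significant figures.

78.8 km

From C = C₀·e^(−kt), t = ln(C₀/C)/k = ln(0.820/0.48)/0.094 = 0.5355/0.094 = 5.697 d.
Distance = v·t = 0.16 m/s × 4.922e+05 s = 7.876e+04 m = 78.76 km.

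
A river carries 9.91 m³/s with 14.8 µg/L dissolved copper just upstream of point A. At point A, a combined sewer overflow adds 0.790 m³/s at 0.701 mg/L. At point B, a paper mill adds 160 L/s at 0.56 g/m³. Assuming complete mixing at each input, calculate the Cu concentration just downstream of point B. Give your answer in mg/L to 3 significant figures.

0.0727 mg/L

14.8 µg/L = 0.0148 mg/L.
After input A: C = (9.91·0.0148 + 0.79·0.701) / 10.7 = 0.06546 mg/L.
160 L/s = 0.16 m³/s.
After input B: C = (10.7·0.06546 + 0.16·0.56) / 10.86 = 0.07275 mg/L.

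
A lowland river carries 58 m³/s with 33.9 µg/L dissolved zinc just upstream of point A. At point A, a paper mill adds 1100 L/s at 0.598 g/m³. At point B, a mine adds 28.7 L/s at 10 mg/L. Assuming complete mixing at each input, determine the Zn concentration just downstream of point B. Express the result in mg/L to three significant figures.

33.9 µg/L = 0.0339 mg/L.
1100 L/s = 1.1 m³/s.
After input A: C = (58·0.0339 + 1.1·0.598) / 59.1 = 0.0444 mg/L.
28.7 L/s = 0.0287 m³/s.
After input B: C = (59.1·0.0444 + 0.0287·10) / 59.13 = 0.04923 mg/L.

0.0492 mg/L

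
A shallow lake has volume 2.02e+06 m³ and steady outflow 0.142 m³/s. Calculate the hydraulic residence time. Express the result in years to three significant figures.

Q = 0.142 m³/s × 3.156e+07 s/yr = 4.481e+06 m³/yr.
Hydraulic residence time τ = V/Q = 2.02e+06/4.481e+06 = 0.4508 yr.

0.451 yr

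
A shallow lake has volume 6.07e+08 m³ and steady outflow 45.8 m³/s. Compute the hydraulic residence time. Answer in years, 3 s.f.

0.420 yr

Q = 45.8 m³/s × 3.156e+07 s/yr = 1.445e+09 m³/yr.
Hydraulic residence time τ = V/Q = 6.07e+08/1.445e+09 = 0.42 yr.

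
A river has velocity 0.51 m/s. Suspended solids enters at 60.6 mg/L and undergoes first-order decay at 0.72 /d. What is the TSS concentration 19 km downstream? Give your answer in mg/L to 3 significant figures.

44.4 mg/L

Travel time t = 19 km / 0.51 m/s = 1.9e+04/0.51 = 3.725e+04 s = 0.4312 d.
First-order decay: C = 60.6·exp(−0.72·0.4312) = 60.6·0.7331 = 44.43 mg/L.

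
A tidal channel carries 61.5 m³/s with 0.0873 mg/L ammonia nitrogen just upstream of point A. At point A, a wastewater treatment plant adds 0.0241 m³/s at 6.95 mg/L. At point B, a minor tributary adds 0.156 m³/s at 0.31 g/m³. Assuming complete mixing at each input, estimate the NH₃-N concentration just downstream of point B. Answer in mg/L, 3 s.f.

After input A: C = (61.5·0.0873 + 0.0241·6.95) / 61.52 = 0.08999 mg/L.
After input B: C = (61.52·0.08999 + 0.156·0.31) / 61.68 = 0.09054 mg/L.

0.0905 mg/L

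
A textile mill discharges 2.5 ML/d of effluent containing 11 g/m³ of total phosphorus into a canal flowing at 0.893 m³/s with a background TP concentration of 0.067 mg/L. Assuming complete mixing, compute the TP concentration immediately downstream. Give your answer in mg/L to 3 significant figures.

2.5 ML/d = 0.02894 m³/s.
By mass balance at complete mixing, C = (0.02894·11 + 0.893·0.067) / (0.02894 + 0.893) = 0.3781/0.9219 = 0.4101 mg/L.

0.410 mg/L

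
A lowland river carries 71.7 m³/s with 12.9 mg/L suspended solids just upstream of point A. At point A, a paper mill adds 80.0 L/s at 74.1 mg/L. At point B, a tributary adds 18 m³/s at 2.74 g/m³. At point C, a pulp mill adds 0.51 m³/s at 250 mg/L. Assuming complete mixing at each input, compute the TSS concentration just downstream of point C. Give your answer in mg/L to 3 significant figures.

80.0 L/s = 0.08 m³/s.
After input A: C = (71.7·12.9 + 0.08·74.1) / 71.78 = 12.97 mg/L.
After input B: C = (71.78·12.97 + 18·2.74) / 89.78 = 10.92 mg/L.
After input C: C = (89.78·10.92 + 0.51·250) / 90.29 = 12.27 mg/L.

12.3 mg/L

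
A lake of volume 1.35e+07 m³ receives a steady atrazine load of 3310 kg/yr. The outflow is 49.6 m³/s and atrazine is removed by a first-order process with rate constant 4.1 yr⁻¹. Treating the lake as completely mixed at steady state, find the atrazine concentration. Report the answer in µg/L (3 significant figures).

2.04 µg/L

Outflow Q = 49.6 m³/s × 3.156e+07 s/yr = 1.565e+09 m³/yr.
Steady-state CSTR mass balance: W = Q·C + k·V·C, so C = W/(Q + kV).
Q + kV = 1.565e+09 + 4.1·1.35e+07 = 1.621e+09 m³/yr.
C = 3310/1.621e+09 = 2.042e-06 kg/m³ = 0.002042 mg/L = 2.042 µg/L.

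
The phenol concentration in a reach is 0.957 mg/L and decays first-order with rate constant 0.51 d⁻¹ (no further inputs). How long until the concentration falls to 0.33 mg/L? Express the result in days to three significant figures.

2.09 d

t = ln(C₀/C)/k = ln(0.957/0.33)/0.51 = 1.065/0.51 = 2.088 d.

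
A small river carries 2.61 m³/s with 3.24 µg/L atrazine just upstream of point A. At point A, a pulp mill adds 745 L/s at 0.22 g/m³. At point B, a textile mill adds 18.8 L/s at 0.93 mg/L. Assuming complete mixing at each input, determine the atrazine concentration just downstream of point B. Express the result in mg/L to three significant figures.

0.0563 mg/L

3.24 µg/L = 0.00324 mg/L.
745 L/s = 0.745 m³/s.
After input A: C = (2.61·0.00324 + 0.745·0.22) / 3.355 = 0.05137 mg/L.
18.8 L/s = 0.0188 m³/s.
After input B: C = (3.355·0.05137 + 0.0188·0.93) / 3.374 = 0.05627 mg/L.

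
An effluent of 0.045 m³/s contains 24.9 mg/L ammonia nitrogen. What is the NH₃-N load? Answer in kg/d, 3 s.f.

96.8 kg/d

Mass flux = Q·C = 0.045 m³/s × 24.9 g/m³ = 1.12 g/s.
= 1.12 g/s × 86.4 = 96.81 kg/d.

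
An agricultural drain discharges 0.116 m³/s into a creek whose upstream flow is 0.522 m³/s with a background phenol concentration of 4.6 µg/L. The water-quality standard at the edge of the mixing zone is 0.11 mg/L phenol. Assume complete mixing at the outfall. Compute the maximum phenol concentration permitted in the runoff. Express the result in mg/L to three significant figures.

4.6 µg/L = 0.0046 mg/L.
Mass balance: 0.11·0.638 = 0.116·Cₑ + 0.522·0.0046.
Cₑ = (0.07018 − 0.002401) / 0.116 = 0.5843 mg/L.

0.584 mg/L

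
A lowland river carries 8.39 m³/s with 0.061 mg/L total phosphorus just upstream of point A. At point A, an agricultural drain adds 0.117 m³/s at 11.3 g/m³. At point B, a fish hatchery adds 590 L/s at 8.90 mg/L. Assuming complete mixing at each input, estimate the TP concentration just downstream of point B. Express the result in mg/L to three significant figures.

After input A: C = (8.39·0.061 + 0.117·11.3) / 8.507 = 0.2156 mg/L.
590 L/s = 0.59 m³/s.
After input B: C = (8.507·0.2156 + 0.59·8.9) / 9.097 = 0.7788 mg/L.

0.779 mg/L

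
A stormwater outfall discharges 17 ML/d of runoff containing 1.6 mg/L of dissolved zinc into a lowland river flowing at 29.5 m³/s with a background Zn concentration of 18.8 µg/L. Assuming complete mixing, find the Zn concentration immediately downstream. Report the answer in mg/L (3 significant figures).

17 ML/d = 0.1968 m³/s.
18.8 µg/L = 0.0188 mg/L.
By mass balance at complete mixing, C = (0.1968·1.6 + 29.5·0.0188) / (0.1968 + 29.5) = 0.8694/29.7 = 0.02928 mg/L.

0.0293 mg/L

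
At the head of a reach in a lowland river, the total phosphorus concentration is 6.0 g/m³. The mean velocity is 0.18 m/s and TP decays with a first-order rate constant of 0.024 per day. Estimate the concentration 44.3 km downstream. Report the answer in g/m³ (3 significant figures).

5.60 g/m³

Travel time t = 44.3 km / 0.18 m/s = 4.43e+04/0.18 = 2.461e+05 s = 2.849 d.
First-order decay: C = 6.0·exp(−0.024·2.849) = 6.0·0.9339 = 5.604 g/m³.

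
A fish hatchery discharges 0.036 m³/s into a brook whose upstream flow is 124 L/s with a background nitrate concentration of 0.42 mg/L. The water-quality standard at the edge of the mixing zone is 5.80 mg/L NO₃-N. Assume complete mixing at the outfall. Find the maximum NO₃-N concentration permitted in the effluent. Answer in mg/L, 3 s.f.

124 L/s = 0.124 m³/s.
Mass balance: 5.8·0.16 = 0.036·Cₑ + 0.124·0.42.
Cₑ = (0.928 − 0.05208) / 0.036 = 24.33 mg/L.

24.3 mg/L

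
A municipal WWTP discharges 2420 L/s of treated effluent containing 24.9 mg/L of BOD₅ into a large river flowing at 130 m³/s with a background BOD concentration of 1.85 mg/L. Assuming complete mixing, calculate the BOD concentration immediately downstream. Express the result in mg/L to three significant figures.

2.27 mg/L

2420 L/s = 2.42 m³/s.
Conservation of mass across the mixing zone: C = (2.42·24.9 + 130·1.85) / (2.42 + 130) = 300.8/132.4 = 2.271 mg/L.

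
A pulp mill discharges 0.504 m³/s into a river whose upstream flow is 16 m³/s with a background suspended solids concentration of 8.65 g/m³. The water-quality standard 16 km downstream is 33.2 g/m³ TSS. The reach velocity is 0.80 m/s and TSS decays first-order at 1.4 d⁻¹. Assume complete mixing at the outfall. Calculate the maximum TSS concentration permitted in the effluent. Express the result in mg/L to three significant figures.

Travel time to the compliance point: t = 1.6e+04/0.80 = 2e+04 s = 0.2315 d; decay factor exp(−1.4·0.2315) = 0.7232.
So the concentration just after mixing may be at most 33.2/0.7232 = 45.91 mg/L.
Mass balance: 45.91·16.5 = 0.504·Cₑ + 16·8.65.
Cₑ = (757.7 − 138.4) / 0.504 = 1229 mg/L.

1230 mg/L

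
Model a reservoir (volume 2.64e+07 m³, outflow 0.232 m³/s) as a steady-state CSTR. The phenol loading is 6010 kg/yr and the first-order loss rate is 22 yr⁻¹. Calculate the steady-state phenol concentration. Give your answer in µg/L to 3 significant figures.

Outflow Q = 0.232 m³/s × 3.156e+07 s/yr = 7.321e+06 m³/yr.
Steady-state CSTR mass balance: W = Q·C + k·V·C, so C = W/(Q + kV).
Q + kV = 7.321e+06 + 22·2.64e+07 = 5.881e+08 m³/yr.
C = 6010/5.881e+08 = 1.022e-05 kg/m³ = 0.01022 mg/L = 10.22 µg/L.

10.2 µg/L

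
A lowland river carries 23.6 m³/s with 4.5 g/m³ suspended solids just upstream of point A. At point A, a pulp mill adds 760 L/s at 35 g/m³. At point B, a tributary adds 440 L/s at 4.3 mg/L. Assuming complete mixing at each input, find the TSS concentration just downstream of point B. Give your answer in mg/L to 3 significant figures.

760 L/s = 0.76 m³/s.
After input A: C = (23.6·4.5 + 0.76·35) / 24.36 = 5.452 mg/L.
440 L/s = 0.44 m³/s.
After input B: C = (24.36·5.452 + 0.44·4.3) / 24.8 = 5.431 mg/L.

5.43 mg/L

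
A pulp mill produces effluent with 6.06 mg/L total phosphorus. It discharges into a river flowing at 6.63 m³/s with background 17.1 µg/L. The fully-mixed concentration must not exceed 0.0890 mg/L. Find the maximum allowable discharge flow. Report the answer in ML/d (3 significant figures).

6.90 ML/d

17.1 µg/L = 0.0171 mg/L.
Mass balance at complete mixing: C_std·(Q_w + Q_r) = Q_w·C_e + Q_r·C_b.
Rearranging, Q_w = Q_r·(C_std − C_b)/(C_e − C_std) = 6.63·(0.089 − 0.0171) / (6.06 − 0.089) = 0.07984 m³/s.
= 6.898 ML/d.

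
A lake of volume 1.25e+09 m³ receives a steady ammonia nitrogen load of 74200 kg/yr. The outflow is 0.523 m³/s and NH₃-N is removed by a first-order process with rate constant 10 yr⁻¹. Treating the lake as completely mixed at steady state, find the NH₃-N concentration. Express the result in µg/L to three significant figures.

5.93 µg/L

Outflow Q = 0.523 m³/s × 3.156e+07 s/yr = 1.65e+07 m³/yr.
Steady-state CSTR mass balance: W = Q·C + k·V·C, so C = W/(Q + kV).
Q + kV = 1.65e+07 + 10·1.25e+09 = 1.252e+10 m³/yr.
C = 74200/1.252e+10 = 5.928e-06 kg/m³ = 0.005928 mg/L = 5.928 µg/L.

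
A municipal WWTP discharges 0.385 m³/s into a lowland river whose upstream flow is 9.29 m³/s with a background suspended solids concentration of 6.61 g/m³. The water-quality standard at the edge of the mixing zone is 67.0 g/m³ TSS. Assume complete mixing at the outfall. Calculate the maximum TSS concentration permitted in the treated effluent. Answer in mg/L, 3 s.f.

1520 mg/L

Mass balance: 67·9.675 = 0.385·Cₑ + 9.29·6.61.
Cₑ = (648.2 − 61.41) / 0.385 = 1524 mg/L.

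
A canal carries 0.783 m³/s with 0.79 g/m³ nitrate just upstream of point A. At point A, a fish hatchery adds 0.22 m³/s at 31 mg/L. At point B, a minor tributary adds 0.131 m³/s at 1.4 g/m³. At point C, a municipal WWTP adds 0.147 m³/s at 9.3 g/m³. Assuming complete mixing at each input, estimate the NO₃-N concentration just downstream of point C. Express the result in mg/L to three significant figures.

After input A: C = (0.783·0.79 + 0.22·31) / 1.003 = 7.416 mg/L.
After input B: C = (1.003·7.416 + 0.131·1.4) / 1.134 = 6.721 mg/L.
After input C: C = (1.134·6.721 + 0.147·9.3) / 1.281 = 7.017 mg/L.

7.02 mg/L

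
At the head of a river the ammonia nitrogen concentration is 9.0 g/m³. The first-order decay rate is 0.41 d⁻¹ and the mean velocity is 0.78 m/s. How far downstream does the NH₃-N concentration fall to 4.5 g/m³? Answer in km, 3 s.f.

From C = C₀·e^(−kt), t = ln(C₀/C)/k = ln(9.0/4.5)/0.41 = 0.6931/0.41 = 1.691 d.
Distance = v·t = 0.78 m/s × 1.461e+05 s = 1.139e+05 m = 113.9 km.

114 km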